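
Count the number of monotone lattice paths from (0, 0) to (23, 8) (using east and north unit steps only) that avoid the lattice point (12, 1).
Number of paths = 7475013

Total paths from (0, 0) to (23, 8): C(31, 23) = 7888725. Paths through (12, 1): (paths (0, 0) → (12, 1)) × (paths (12, 1) → (23, 8)) = C(13, 12) · C(18, 11) = 13 · 31824 = 413712. Avoidance count = 7888725 − 413712 = 7475013.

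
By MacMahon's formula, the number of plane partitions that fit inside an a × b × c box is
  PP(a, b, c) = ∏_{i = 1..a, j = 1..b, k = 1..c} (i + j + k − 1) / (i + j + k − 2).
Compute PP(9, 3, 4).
PP(9, 3, 4) = 13026013

Evaluate the triple product over i = 1..9, j = 1..3, k = 1..4. The factors are (2/1) · (3/2) · (4/3) · (5/4) · (3/2) · (4/3) · (5/4) · (6/5) · … (108 factors total). The numerators and denominators telescope so the product is an integer; carrying out the multiplication exactly gives PP(9, 3, 4) = 13026013.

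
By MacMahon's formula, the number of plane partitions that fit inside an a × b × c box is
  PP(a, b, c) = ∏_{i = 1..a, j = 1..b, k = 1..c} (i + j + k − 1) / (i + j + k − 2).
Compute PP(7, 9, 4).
PP(7, 9, 4) = 10323075958624

Evaluate the triple product over i = 1..7, j = 1..9, k = 1..4. The factors are (2/1) · (3/2) · (4/3) · (5/4) · (3/2) · (4/3) · (5/4) · (6/5) · … (252 factors total). The numerators and denominators telescope so the product is an integer; carrying out the multiplication exactly gives PP(7, 9, 4) = 10323075958624.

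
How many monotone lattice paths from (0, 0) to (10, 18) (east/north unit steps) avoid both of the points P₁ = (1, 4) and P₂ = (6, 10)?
Number of paths = 6216650

Inclusion–exclusion. Total paths: C(28, 10) = 13123110. Through P₁: C(5, 1)·C(23, 9) = 4085950. Through P₂: C(16, 6)·C(12, 4) = 3963960. Since P₁ is strictly southwest of P₂, a monotone path through both must visit P₁ then P₂; paths through both = C(5, 1)·C(11, 5)·C(12, 4) = 1143450. Avoid both = 13123110 − 4085950 − 3963960 + 1143450 = 6216650.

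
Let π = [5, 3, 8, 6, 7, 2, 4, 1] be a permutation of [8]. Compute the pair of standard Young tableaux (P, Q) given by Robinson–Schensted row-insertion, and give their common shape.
P = [1, 4, 7] / [2, 6] / [3, 8] / [5];  Q = [1, 3, 5] / [2, 4] / [6, 7] / [8];  common shape = (3, 2, 2, 1)

Row-insert the values π_1, π_2, … into P one at a time, bumping the leftmost entry strictly greater than the inserted value down to the next row. The recording tableau Q records, in position (i, j), the step at which that cell was added to P.
  Insert 5 (step 1): P = [5];  Q = [1]
  Insert 3 (step 2): P = [3] / [5];  Q = [1] / [2]
  Insert 8 (step 3): P = [3, 8] / [5];  Q = [1, 3] / [2]
  Insert 6 (step 4): P = [3, 6] / [5, 8];  Q = [1, 3] / [2, 4]
  Insert 7 (step 5): P = [3, 6, 7] / [5, 8];  Q = [1, 3, 5] / [2, 4]
  Insert 2 (step 6): P = [2, 6, 7] / [3, 8] / [5];  Q = [1, 3, 5] / [2, 4] / [6]
  Insert 4 (step 7): P = [2, 4, 7] / [3, 6] / [5, 8];  Q = [1, 3, 5] / [2, 4] / [6, 7]
  Insert 1 (step 8): P = [1, 4, 7] / [2, 6] / [3, 8] / [5];  Q = [1, 3, 5] / [2, 4] / [6, 7] / [8]
Final shape: (3, 2, 2, 1).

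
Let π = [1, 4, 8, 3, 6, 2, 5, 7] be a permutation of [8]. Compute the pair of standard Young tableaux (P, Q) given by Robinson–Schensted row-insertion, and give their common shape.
P = [1, 2, 5, 7] / [3, 6] / [4, 8];  Q = [1, 2, 3, 8] / [4, 5] / [6, 7];  common shape = (4, 2, 2)

Row-insert the values π_1, π_2, … into P one at a time, bumping the leftmost entry strictly greater than the inserted value down to the next row. The recording tableau Q records, in position (i, j), the step at which that cell was added to P.
  Insert 1 (step 1): P = [1];  Q = [1]
  Insert 4 (step 2): P = [1, 4];  Q = [1, 2]
  Insert 8 (step 3): P = [1, 4, 8];  Q = [1, 2, 3]
  Insert 3 (step 4): P = [1, 3, 8] / [4];  Q = [1, 2, 3] / [4]
  Insert 6 (step 5): P = [1, 3, 6] / [4, 8];  Q = [1, 2, 3] / [4, 5]
  Insert 2 (step 6): P = [1, 2, 6] / [3, 8] / [4];  Q = [1, 2, 3] / [4, 5] / [6]
  Insert 5 (step 7): P = [1, 2, 5] / [3, 6] / [4, 8];  Q = [1, 2, 3] / [4, 5] / [6, 7]
  Insert 7 (step 8): P = [1, 2, 5, 7] / [3, 6] / [4, 8];  Q = [1, 2, 3, 8] / [4, 5] / [6, 7]
Final shape: (4, 2, 2).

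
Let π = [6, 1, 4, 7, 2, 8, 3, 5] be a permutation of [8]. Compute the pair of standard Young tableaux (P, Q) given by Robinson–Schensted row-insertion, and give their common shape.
P = [1, 2, 3, 5] / [4, 7, 8] / [6];  Q = [1, 3, 4, 6] / [2, 7, 8] / [5];  common shape = (4, 3, 1)

Row-insert the values π_1, π_2, … into P one at a time, bumping the leftmost entry strictly greater than the inserted value down to the next row. The recording tableau Q records, in position (i, j), the step at which that cell was added to P.
  Insert 6 (step 1): P = [6];  Q = [1]
  Insert 1 (step 2): P = [1] / [6];  Q = [1] / [2]
  Insert 4 (step 3): P = [1, 4] / [6];  Q = [1, 3] / [2]
  Insert 7 (step 4): P = [1, 4, 7] / [6];  Q = [1, 3, 4] / [2]
  Insert 2 (step 5): P = [1, 2, 7] / [4] / [6];  Q = [1, 3, 4] / [2] / [5]
  Insert 8 (step 6): P = [1, 2, 7, 8] / [4] / [6];  Q = [1, 3, 4, 6] / [2] / [5]
  Insert 3 (step 7): P = [1, 2, 3, 8] / [4, 7] / [6];  Q = [1, 3, 4, 6] / [2, 7] / [5]
  Insert 5 (step 8): P = [1, 2, 3, 5] / [4, 7, 8] / [6];  Q = [1, 3, 4, 6] / [2, 7, 8] / [5]
Final shape: (4, 3, 1).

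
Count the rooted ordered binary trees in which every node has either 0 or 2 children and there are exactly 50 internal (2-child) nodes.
C_50 = 1978261657756160653623774456

These full binary trees are counted by the Catalan number C_n = (1/(n + 1)) · C(2n, n). For n = 50: C_50 = (1/51) · C(100, 50) = 100891344545564193334812497256/51 = 1978261657756160653623774456.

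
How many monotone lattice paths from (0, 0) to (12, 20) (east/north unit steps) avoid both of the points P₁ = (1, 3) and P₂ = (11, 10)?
Number of paths = 136871956

Inclusion–exclusion. Total paths: C(32, 12) = 225792840. Through P₁: C(4, 1)·C(28, 11) = 85896720. Through P₂: C(21, 11)·C(11, 1) = 3879876. Since P₁ is strictly southwest of P₂, a monotone path through both must visit P₁ then P₂; paths through both = C(4, 1)·C(17, 10)·C(11, 1) = 855712. Avoid both = 225792840 − 85896720 − 3879876 + 855712 = 136871956.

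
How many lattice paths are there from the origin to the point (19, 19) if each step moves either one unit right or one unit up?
Number of paths = 35345263800

A monotone lattice path from (0, 0) to (19, 19) consists of 19 east steps and 19 north steps in some order, so it is determined by which 19 of the 38 steps are east. The count is C(38, 19) = 35345263800.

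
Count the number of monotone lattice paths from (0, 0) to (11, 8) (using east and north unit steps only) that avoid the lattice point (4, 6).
Number of paths = 68022

Total paths from (0, 0) to (11, 8): C(19, 11) = 75582. Paths through (4, 6): (paths (0, 0) → (4, 6)) × (paths (4, 6) → (11, 8)) = C(10, 4) · C(9, 7) = 210 · 36 = 7560. Avoidance count = 75582 − 7560 = 68022.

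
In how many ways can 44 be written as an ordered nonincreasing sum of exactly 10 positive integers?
p(44, 10 parts) = 6912

Partitions of n into exactly k parts are in bijection with partitions of n − k into at most k parts (subtract 1 from each part). So p(44, exactly 10) = p(34, parts ≤ 10). Computing via the recurrence p(m, j) = p(m, j−1) + p(m−j, j) gives 6912.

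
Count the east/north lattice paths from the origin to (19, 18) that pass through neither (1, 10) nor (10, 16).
Number of paths = 17366329475

Inclusion–exclusion. Total paths: C(37, 19) = 17672631900. Through P₁: C(11, 1)·C(26, 18) = 17185025. Through P₂: C(26, 10)·C(11, 9) = 292145425. Since P₁ is strictly southwest of P₂, a monotone path through both must visit P₁ then P₂; paths through both = C(11, 1)·C(15, 9)·C(11, 9) = 3028025. Avoid both = 17672631900 − 17185025 − 292145425 + 3028025 = 17366329475.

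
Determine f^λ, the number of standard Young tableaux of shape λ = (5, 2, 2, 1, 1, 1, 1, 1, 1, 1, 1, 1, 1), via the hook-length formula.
# SYT of shape (5, 2, 2, 1, 1, 1, 1, 1, 1, 1, 1, 1, 1) = 175560

Hook-length formula: f^λ = n! / Π hook(c), product over all cells c of the Young diagram. For λ = (5, 2, 2, 1, 1, 1, 1, 1, 1, 1, 1, 1, 1), n = 19 boxes. Hook lengths by row (left-to-right, top-to-bottom): [17, 6, 3, 2, 1]; [13, 2]; [12, 1]; [10]; [9]; [8]; [7]; [6]; [5]; [4]; [3]; [2]; [1]. Product of hooks = 692897587200. So f^λ = 19! / 692897587200 = 121645100408832000 / 692897587200 = 175560.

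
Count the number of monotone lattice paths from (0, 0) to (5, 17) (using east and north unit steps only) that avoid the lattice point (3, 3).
Number of paths = 23934

Total paths from (0, 0) to (5, 17): C(22, 5) = 26334. Paths through (3, 3): (paths (0, 0) → (3, 3)) × (paths (3, 3) → (5, 17)) = C(6, 3) · C(16, 2) = 20 · 120 = 2400. Avoidance count = 26334 − 2400 = 23934.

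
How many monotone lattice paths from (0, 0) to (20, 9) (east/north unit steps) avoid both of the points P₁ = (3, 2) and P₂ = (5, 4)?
Number of paths = 5530701

Inclusion–exclusion. Total paths: C(29, 20) = 10015005. Through P₁: C(5, 3)·C(24, 17) = 3461040. Through P₂: C(9, 5)·C(20, 15) = 1953504. Since P₁ is strictly southwest of P₂, a monotone path through both must visit P₁ then P₂; paths through both = C(5, 3)·C(4, 2)·C(20, 15) = 930240. Avoid both = 10015005 − 3461040 − 1953504 + 930240 = 5530701.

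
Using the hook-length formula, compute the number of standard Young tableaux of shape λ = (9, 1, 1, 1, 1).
# SYT of shape (9, 1, 1, 1, 1) = 495

Hook-length formula: f^λ = n! / Π hook(c), product over all cells c of the Young diagram. For λ = (9, 1, 1, 1, 1), n = 13 boxes. Hook lengths by row (left-to-right, top-to-bottom): [13, 8, 7, 6, 5, 4, 3, 2, 1]; [4]; [3]; [2]; [1]. Product of hooks = 12579840. So f^λ = 13! / 12579840 = 6227020800 / 12579840 = 495.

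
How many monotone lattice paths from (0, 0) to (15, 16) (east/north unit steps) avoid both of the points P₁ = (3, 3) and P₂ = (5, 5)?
Number of paths = 149975683

Inclusion–exclusion. Total paths: C(31, 15) = 300540195. Through P₁: C(6, 3)·C(25, 12) = 104006000. Through P₂: C(10, 5)·C(21, 10) = 88884432. Since P₁ is strictly southwest of P₂, a monotone path through both must visit P₁ then P₂; paths through both = C(6, 3)·C(4, 2)·C(21, 10) = 42325920. Avoid both = 300540195 − 104006000 − 88884432 + 42325920 = 149975683.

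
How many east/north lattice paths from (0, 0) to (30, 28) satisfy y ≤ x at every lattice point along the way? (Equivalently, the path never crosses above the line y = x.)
Number of paths = 2812744285440936

By the reflection principle (André's argument), the number of monotone paths to (30, 28) with n ≤ m that never go above y = x is C(58, 30) − C(58, 31) = 29065024282889672 − 26252279997448736 = 2812744285440936.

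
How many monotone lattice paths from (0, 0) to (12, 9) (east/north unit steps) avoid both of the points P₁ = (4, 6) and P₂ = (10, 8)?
Number of paths = 145646

Inclusion–exclusion. Total paths: C(21, 12) = 293930. Through P₁: C(10, 4)·C(11, 8) = 34650. Through P₂: C(18, 10)·C(3, 2) = 131274. Since P₁ is strictly southwest of P₂, a monotone path through both must visit P₁ then P₂; paths through both = C(10, 4)·C(8, 6)·C(3, 2) = 17640. Avoid both = 293930 − 34650 − 131274 + 17640 = 145646.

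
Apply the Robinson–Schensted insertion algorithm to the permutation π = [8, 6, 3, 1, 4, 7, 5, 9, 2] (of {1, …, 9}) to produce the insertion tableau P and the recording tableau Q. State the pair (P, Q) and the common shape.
P = [1, 2, 5, 9] / [3, 4] / [6, 7] / [8];  Q = [1, 5, 6, 8] / [2, 7] / [3, 9] / [4];  common shape = (4, 2, 2, 1)

Row-insert the values π_1, π_2, … into P one at a time, bumping the leftmost entry strictly greater than the inserted value down to the next row. The recording tableau Q records, in position (i, j), the step at which that cell was added to P.
  Insert 8 (step 1): P = [8];  Q = [1]
  Insert 6 (step 2): P = [6] / [8];  Q = [1] / [2]
  Insert 3 (step 3): P = [3] / [6] / [8];  Q = [1] / [2] / [3]
  Insert 1 (step 4): P = [1] / [3] / [6] / [8];  Q = [1] / [2] / [3] / [4]
  Insert 4 (step 5): P = [1, 4] / [3] / [6] / [8];  Q = [1, 5] / [2] / [3] / [4]
  Insert 7 (step 6): P = [1, 4, 7] / [3] / [6] / [8];  Q = [1, 5, 6] / [2] / [3] / [4]
  Insert 5 (step 7): P = [1, 4, 5] / [3, 7] / [6] / [8];  Q = [1, 5, 6] / [2, 7] / [3] / [4]
  Insert 9 (step 8): P = [1, 4, 5, 9] / [3, 7] / [6] / [8];  Q = [1, 5, 6, 8] / [2, 7] / [3] / [4]
  Insert 2 (step 9): P = [1, 2, 5, 9] / [3, 4] / [6, 7] / [8];  Q = [1, 5, 6, 8] / [2, 7] / [3, 9] / [4]
Final shape: (4, 2, 2, 1).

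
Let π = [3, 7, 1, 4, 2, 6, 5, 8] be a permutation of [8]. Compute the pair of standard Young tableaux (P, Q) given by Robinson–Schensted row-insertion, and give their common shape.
P = [1, 2, 5, 8] / [3, 4, 6] / [7];  Q = [1, 2, 6, 8] / [3, 4, 7] / [5];  common shape = (4, 3, 1)

Row-insert the values π_1, π_2, … into P one at a time, bumping the leftmost entry strictly greater than the inserted value down to the next row. The recording tableau Q records, in position (i, j), the step at which that cell was added to P.
  Insert 3 (step 1): P = [3];  Q = [1]
  Insert 7 (step 2): P = [3, 7];  Q = [1, 2]
  Insert 1 (step 3): P = [1, 7] / [3];  Q = [1, 2] / [3]
  Insert 4 (step 4): P = [1, 4] / [3, 7];  Q = [1, 2] / [3, 4]
  Insert 2 (step 5): P = [1, 2] / [3, 4] / [7];  Q = [1, 2] / [3, 4] / [5]
  Insert 6 (step 6): P = [1, 2, 6] / [3, 4] / [7];  Q = [1, 2, 6] / [3, 4] / [5]
  Insert 5 (step 7): P = [1, 2, 5] / [3, 4, 6] / [7];  Q = [1, 2, 6] / [3, 4, 7] / [5]
  Insert 8 (step 8): P = [1, 2, 5, 8] / [3, 4, 6] / [7];  Q = [1, 2, 6, 8] / [3, 4, 7] / [5]
Final shape: (4, 3, 1).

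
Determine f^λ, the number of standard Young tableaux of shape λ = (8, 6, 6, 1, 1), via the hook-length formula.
# SYT of shape (8, 6, 6, 1, 1) = 248958710

Hook-length formula: f^λ = n! / Π hook(c), product over all cells c of the Young diagram. For λ = (8, 6, 6, 1, 1), n = 22 boxes. Hook lengths by row (left-to-right, top-to-bottom): [12, 9, 8, 7, 6, 5, 2, 1]; [9, 6, 5, 4, 3, 2]; [8, 5, 4, 3, 2, 1]; [2]; [1]. Product of hooks = 4514807808000. So f^λ = 22! / 4514807808000 = 1124000727777607680000 / 4514807808000 = 248958710.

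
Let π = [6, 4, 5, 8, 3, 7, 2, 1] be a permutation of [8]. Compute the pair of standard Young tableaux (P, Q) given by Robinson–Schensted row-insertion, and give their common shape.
P = [1, 5, 7] / [2, 8] / [3] / [4] / [6];  Q = [1, 3, 4] / [2, 6] / [5] / [7] / [8];  common shape = (3, 2, 1, 1, 1)

Row-insert the values π_1, π_2, … into P one at a time, bumping the leftmost entry strictly greater than the inserted value down to the next row. The recording tableau Q records, in position (i, j), the step at which that cell was added to P.
  Insert 6 (step 1): P = [6];  Q = [1]
  Insert 4 (step 2): P = [4] / [6];  Q = [1] / [2]
  Insert 5 (step 3): P = [4, 5] / [6];  Q = [1, 3] / [2]
  Insert 8 (step 4): P = [4, 5, 8] / [6];  Q = [1, 3, 4] / [2]
  Insert 3 (step 5): P = [3, 5, 8] / [4] / [6];  Q = [1, 3, 4] / [2] / [5]
  Insert 7 (step 6): P = [3, 5, 7] / [4, 8] / [6];  Q = [1, 3, 4] / [2, 6] / [5]
  Insert 2 (step 7): P = [2, 5, 7] / [3, 8] / [4] / [6];  Q = [1, 3, 4] / [2, 6] / [5] / [7]
  Insert 1 (step 8): P = [1, 5, 7] / [2, 8] / [3] / [4] / [6];  Q = [1, 3, 4] / [2, 6] / [5] / [7] / [8]
Final shape: (3, 2, 1, 1, 1).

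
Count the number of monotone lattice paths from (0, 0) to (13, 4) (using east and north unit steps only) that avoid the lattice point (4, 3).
Number of paths = 2030

Total paths from (0, 0) to (13, 4): C(17, 13) = 2380. Paths through (4, 3): (paths (0, 0) → (4, 3)) × (paths (4, 3) → (13, 4)) = C(7, 4) · C(10, 9) = 35 · 10 = 350. Avoidance count = 2380 − 350 = 2030.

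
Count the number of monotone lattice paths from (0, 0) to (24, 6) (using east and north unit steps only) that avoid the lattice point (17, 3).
Number of paths = 456975

Total paths from (0, 0) to (24, 6): C(30, 24) = 593775. Paths through (17, 3): (paths (0, 0) → (17, 3)) × (paths (17, 3) → (24, 6)) = C(20, 17) · C(10, 7) = 1140 · 120 = 136800. Avoidance count = 593775 − 136800 = 456975.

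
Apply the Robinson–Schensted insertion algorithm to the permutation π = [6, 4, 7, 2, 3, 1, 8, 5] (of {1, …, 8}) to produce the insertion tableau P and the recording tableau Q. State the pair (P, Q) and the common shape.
P = [1, 3, 5] / [2, 7, 8] / [4] / [6];  Q = [1, 3, 7] / [2, 5, 8] / [4] / [6];  common shape = (3, 3, 1, 1)

Row-insert the values π_1, π_2, … into P one at a time, bumping the leftmost entry strictly greater than the inserted value down to the next row. The recording tableau Q records, in position (i, j), the step at which that cell was added to P.
  Insert 6 (step 1): P = [6];  Q = [1]
  Insert 4 (step 2): P = [4] / [6];  Q = [1] / [2]
  Insert 7 (step 3): P = [4, 7] / [6];  Q = [1, 3] / [2]
  Insert 2 (step 4): P = [2, 7] / [4] / [6];  Q = [1, 3] / [2] / [4]
  Insert 3 (step 5): P = [2, 3] / [4, 7] / [6];  Q = [1, 3] / [2, 5] / [4]
  Insert 1 (step 6): P = [1, 3] / [2, 7] / [4] / [6];  Q = [1, 3] / [2, 5] / [4] / [6]
  Insert 8 (step 7): P = [1, 3, 8] / [2, 7] / [4] / [6];  Q = [1, 3, 7] / [2, 5] / [4] / [6]
  Insert 5 (step 8): P = [1, 3, 5] / [2, 7, 8] / [4] / [6];  Q = [1, 3, 7] / [2, 5, 8] / [4] / [6]
Final shape: (3, 3, 1, 1).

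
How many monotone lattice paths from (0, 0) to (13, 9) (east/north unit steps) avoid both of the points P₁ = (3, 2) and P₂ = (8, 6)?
Number of paths = 205332

Inclusion–exclusion. Total paths: C(22, 13) = 497420. Through P₁: C(5, 3)·C(17, 10) = 194480. Through P₂: C(14, 8)·C(8, 5) = 168168. Since P₁ is strictly southwest of P₂, a monotone path through both must visit P₁ then P₂; paths through both = C(5, 3)·C(9, 5)·C(8, 5) = 70560. Avoid both = 497420 − 194480 − 168168 + 70560 = 205332.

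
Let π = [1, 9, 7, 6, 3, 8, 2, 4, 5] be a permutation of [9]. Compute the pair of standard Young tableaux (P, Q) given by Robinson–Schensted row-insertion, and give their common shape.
P = [1, 2, 4, 5] / [3, 8] / [6] / [7] / [9];  Q = [1, 2, 6, 9] / [3, 8] / [4] / [5] / [7];  common shape = (4, 2, 1, 1, 1)

Row-insert the values π_1, π_2, … into P one at a time, bumping the leftmost entry strictly greater than the inserted value down to the next row. The recording tableau Q records, in position (i, j), the step at which that cell was added to P.
  Insert 1 (step 1): P = [1];  Q = [1]
  Insert 9 (step 2): P = [1, 9];  Q = [1, 2]
  Insert 7 (step 3): P = [1, 7] / [9];  Q = [1, 2] / [3]
  Insert 6 (step 4): P = [1, 6] / [7] / [9];  Q = [1, 2] / [3] / [4]
  Insert 3 (step 5): P = [1, 3] / [6] / [7] / [9];  Q = [1, 2] / [3] / [4] / [5]
  Insert 8 (step 6): P = [1, 3, 8] / [6] / [7] / [9];  Q = [1, 2, 6] / [3] / [4] / [5]
  Insert 2 (step 7): P = [1, 2, 8] / [3] / [6] / [7] / [9];  Q = [1, 2, 6] / [3] / [4] / [5] / [7]
  Insert 4 (step 8): P = [1, 2, 4] / [3, 8] / [6] / [7] / [9];  Q = [1, 2, 6] / [3, 8] / [4] / [5] / [7]
  Insert 5 (step 9): P = [1, 2, 4, 5] / [3, 8] / [6] / [7] / [9];  Q = [1, 2, 6, 9] / [3, 8] / [4] / [5] / [7]
Final shape: (4, 2, 1, 1, 1).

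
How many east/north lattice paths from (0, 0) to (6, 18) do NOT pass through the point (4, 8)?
Number of paths = 101926

Total paths from (0, 0) to (6, 18): C(24, 6) = 134596. Paths through (4, 8): (paths (0, 0) → (4, 8)) × (paths (4, 8) → (6, 18)) = C(12, 4) · C(12, 2) = 495 · 66 = 32670. Avoidance count = 134596 − 32670 = 101926.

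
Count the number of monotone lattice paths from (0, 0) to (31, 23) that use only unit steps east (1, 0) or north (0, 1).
Number of paths = 1085929983159840

A monotone lattice path from (0, 0) to (31, 23) consists of 31 east steps and 23 north steps in some order, so it is determined by which 31 of the 54 steps are east. The count is C(54, 31) = 1085929983159840.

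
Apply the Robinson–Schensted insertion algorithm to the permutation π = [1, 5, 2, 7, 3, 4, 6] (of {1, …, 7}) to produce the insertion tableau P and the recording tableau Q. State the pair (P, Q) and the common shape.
P = [1, 2, 3, 4, 6] / [5, 7];  Q = [1, 2, 4, 6, 7] / [3, 5];  common shape = (5, 2)

Row-insert the values π_1, π_2, … into P one at a time, bumping the leftmost entry strictly greater than the inserted value down to the next row. The recording tableau Q records, in position (i, j), the step at which that cell was added to P.
  Insert 1 (step 1): P = [1];  Q = [1]
  Insert 5 (step 2): P = [1, 5];  Q = [1, 2]
  Insert 2 (step 3): P = [1, 2] / [5];  Q = [1, 2] / [3]
  Insert 7 (step 4): P = [1, 2, 7] / [5];  Q = [1, 2, 4] / [3]
  Insert 3 (step 5): P = [1, 2, 3] / [5, 7];  Q = [1, 2, 4] / [3, 5]
  Insert 4 (step 6): P = [1, 2, 3, 4] / [5, 7];  Q = [1, 2, 4, 6] / [3, 5]
  Insert 6 (step 7): P = [1, 2, 3, 4, 6] / [5, 7];  Q = [1, 2, 4, 6, 7] / [3, 5]
Final shape: (5, 2).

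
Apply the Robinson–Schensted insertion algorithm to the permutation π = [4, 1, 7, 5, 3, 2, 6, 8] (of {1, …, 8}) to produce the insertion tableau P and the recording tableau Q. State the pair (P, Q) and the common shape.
P = [1, 2, 6, 8] / [3, 5] / [4] / [7];  Q = [1, 3, 7, 8] / [2, 4] / [5] / [6];  common shape = (4, 2, 1, 1)

Row-insert the values π_1, π_2, … into P one at a time, bumping the leftmost entry strictly greater than the inserted value down to the next row. The recording tableau Q records, in position (i, j), the step at which that cell was added to P.
  Insert 4 (step 1): P = [4];  Q = [1]
  Insert 1 (step 2): P = [1] / [4];  Q = [1] / [2]
  Insert 7 (step 3): P = [1, 7] / [4];  Q = [1, 3] / [2]
  Insert 5 (step 4): P = [1, 5] / [4, 7];  Q = [1, 3] / [2, 4]
  Insert 3 (step 5): P = [1, 3] / [4, 5] / [7];  Q = [1, 3] / [2, 4] / [5]
  Insert 2 (step 6): P = [1, 2] / [3, 5] / [4] / [7];  Q = [1, 3] / [2, 4] / [5] / [6]
  Insert 6 (step 7): P = [1, 2, 6] / [3, 5] / [4] / [7];  Q = [1, 3, 7] / [2, 4] / [5] / [6]
  Insert 8 (step 8): P = [1, 2, 6, 8] / [3, 5] / [4] / [7];  Q = [1, 3, 7, 8] / [2, 4] / [5] / [6]
Final shape: (4, 2, 1, 1).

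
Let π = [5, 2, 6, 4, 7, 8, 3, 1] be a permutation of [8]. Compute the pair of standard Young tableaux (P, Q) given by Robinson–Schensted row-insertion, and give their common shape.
P = [1, 3, 7, 8] / [2, 6] / [4] / [5];  Q = [1, 3, 5, 6] / [2, 4] / [7] / [8];  common shape = (4, 2, 1, 1)

Row-insert the values π_1, π_2, … into P one at a time, bumping the leftmost entry strictly greater than the inserted value down to the next row. The recording tableau Q records, in position (i, j), the step at which that cell was added to P.
  Insert 5 (step 1): P = [5];  Q = [1]
  Insert 2 (step 2): P = [2] / [5];  Q = [1] / [2]
  Insert 6 (step 3): P = [2, 6] / [5];  Q = [1, 3] / [2]
  Insert 4 (step 4): P = [2, 4] / [5, 6];  Q = [1, 3] / [2, 4]
  Insert 7 (step 5): P = [2, 4, 7] / [5, 6];  Q = [1, 3, 5] / [2, 4]
  Insert 8 (step 6): P = [2, 4, 7, 8] / [5, 6];  Q = [1, 3, 5, 6] / [2, 4]
  Insert 3 (step 7): P = [2, 3, 7, 8] / [4, 6] / [5];  Q = [1, 3, 5, 6] / [2, 4] / [7]
  Insert 1 (step 8): P = [1, 3, 7, 8] / [2, 6] / [4] / [5];  Q = [1, 3, 5, 6] / [2, 4] / [7] / [8]
Final shape: (4, 2, 1, 1).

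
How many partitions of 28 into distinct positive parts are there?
q(28) = 222

A partition into distinct parts is a strictly decreasing sequence summing to n. The recurrence d(n, m) = d(n, m−1) + d(n−m, m−1) (use part m at most once) with q(n) = d(n, n) gives q(28) = 222. (Euler's theorem: # distinct-part partitions = # odd-part partitions.)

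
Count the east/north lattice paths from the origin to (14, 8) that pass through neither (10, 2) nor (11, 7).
Number of paths = 180198

Inclusion–exclusion. Total paths: C(22, 14) = 319770. Through P₁: C(12, 10)·C(10, 4) = 13860. Through P₂: C(18, 11)·C(4, 3) = 127296. Since P₁ is strictly southwest of P₂, a monotone path through both must visit P₁ then P₂; paths through both = C(12, 10)·C(6, 1)·C(4, 3) = 1584. Avoid both = 319770 − 13860 − 127296 + 1584 = 180198.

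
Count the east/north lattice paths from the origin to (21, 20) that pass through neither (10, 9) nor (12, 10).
Number of paths = 169827760388

Inclusion–exclusion. Total paths: C(41, 21) = 269128937220. Through P₁: C(19, 10)·C(22, 11) = 65166397296. Through P₂: C(22, 12)·C(19, 9) = 59735864188. Since P₁ is strictly southwest of P₂, a monotone path through both must visit P₁ then P₂; paths through both = C(19, 10)·C(3, 2)·C(19, 9) = 25601084652. Avoid both = 269128937220 − 65166397296 − 59735864188 + 25601084652 = 169827760388.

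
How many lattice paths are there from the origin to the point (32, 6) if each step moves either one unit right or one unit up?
Number of paths = 2760681

A monotone lattice path from (0, 0) to (32, 6) consists of 32 east steps and 6 north steps in some order, so it is determined by which 32 of the 38 steps are east. The count is C(38, 32) = 2760681.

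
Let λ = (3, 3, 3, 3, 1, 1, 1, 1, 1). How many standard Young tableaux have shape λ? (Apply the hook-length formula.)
# SYT of shape (3, 3, 3, 3, 1, 1, 1, 1, 1) = 129948

Hook-length formula: f^λ = n! / Π hook(c), product over all cells c of the Young diagram. For λ = (3, 3, 3, 3, 1, 1, 1, 1, 1), n = 17 boxes. Hook lengths by row (left-to-right, top-to-bottom): [11, 5, 4]; [10, 4, 3]; [9, 3, 2]; [8, 2, 1]; [5]; [4]; [3]; [2]; [1]. Product of hooks = 2737152000. So f^λ = 17! / 2737152000 = 355687428096000 / 2737152000 = 129948.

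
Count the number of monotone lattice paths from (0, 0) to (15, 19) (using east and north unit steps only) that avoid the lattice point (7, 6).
Number of paths = 1506778680

Total paths from (0, 0) to (15, 19): C(34, 15) = 1855967520. Paths through (7, 6): (paths (0, 0) → (7, 6)) × (paths (7, 6) → (15, 19)) = C(13, 7) · C(21, 8) = 1716 · 203490 = 349188840. Avoidance count = 1855967520 − 349188840 = 1506778680.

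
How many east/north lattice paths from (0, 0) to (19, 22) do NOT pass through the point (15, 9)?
Number of paths = 241550810680

Total paths from (0, 0) to (19, 22): C(41, 19) = 244662670200. Paths through (15, 9): (paths (0, 0) → (15, 9)) × (paths (15, 9) → (19, 22)) = C(24, 15) · C(17, 4) = 1307504 · 2380 = 3111859520. Avoidance count = 244662670200 − 3111859520 = 241550810680.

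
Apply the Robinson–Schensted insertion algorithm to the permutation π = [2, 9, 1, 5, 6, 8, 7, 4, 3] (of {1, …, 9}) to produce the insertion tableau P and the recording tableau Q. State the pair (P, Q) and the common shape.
P = [1, 3, 6, 7] / [2, 4] / [5] / [8] / [9];  Q = [1, 2, 5, 6] / [3, 4] / [7] / [8] / [9];  common shape = (4, 2, 1, 1, 1)

Row-insert the values π_1, π_2, … into P one at a time, bumping the leftmost entry strictly greater than the inserted value down to the next row. The recording tableau Q records, in position (i, j), the step at which that cell was added to P.
  Insert 2 (step 1): P = [2];  Q = [1]
  Insert 9 (step 2): P = [2, 9];  Q = [1, 2]
  Insert 1 (step 3): P = [1, 9] / [2];  Q = [1, 2] / [3]
  Insert 5 (step 4): P = [1, 5] / [2, 9];  Q = [1, 2] / [3, 4]
  Insert 6 (step 5): P = [1, 5, 6] / [2, 9];  Q = [1, 2, 5] / [3, 4]
  Insert 8 (step 6): P = [1, 5, 6, 8] / [2, 9];  Q = [1, 2, 5, 6] / [3, 4]
  Insert 7 (step 7): P = [1, 5, 6, 7] / [2, 8] / [9];  Q = [1, 2, 5, 6] / [3, 4] / [7]
  Insert 4 (step 8): P = [1, 4, 6, 7] / [2, 5] / [8] / [9];  Q = [1, 2, 5, 6] / [3, 4] / [7] / [8]
  Insert 3 (step 9): P = [1, 3, 6, 7] / [2, 4] / [5] / [8] / [9];  Q = [1, 2, 5, 6] / [3, 4] / [7] / [8] / [9]
Final shape: (4, 2, 1, 1, 1).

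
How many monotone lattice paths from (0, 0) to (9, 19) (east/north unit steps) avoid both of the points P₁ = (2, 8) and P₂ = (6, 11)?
Number of paths = 3692655

Inclusion–exclusion. Total paths: C(28, 9) = 6906900. Through P₁: C(10, 2)·C(18, 7) = 1432080. Through P₂: C(17, 6)·C(11, 3) = 2042040. Since P₁ is strictly southwest of P₂, a monotone path through both must visit P₁ then P₂; paths through both = C(10, 2)·C(7, 4)·C(11, 3) = 259875. Avoid both = 6906900 − 1432080 − 2042040 + 259875 = 3692655.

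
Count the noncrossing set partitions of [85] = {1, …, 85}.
C_85 = 1063353702922273835973036658043476458723103404520

These noncrossing partitions are counted by the Catalan number C_n = (1/(n + 1)) · C(2n, n). For n = 85: C_85 = (1/86) · C(170, 85) = 91448418451315549893681152591738975450186892788720/86 = 1063353702922273835973036658043476458723103404520.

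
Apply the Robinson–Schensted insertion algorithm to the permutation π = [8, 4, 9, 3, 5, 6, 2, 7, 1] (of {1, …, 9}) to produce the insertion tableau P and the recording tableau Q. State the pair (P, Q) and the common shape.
P = [1, 5, 6, 7] / [2, 9] / [3] / [4] / [8];  Q = [1, 3, 6, 8] / [2, 5] / [4] / [7] / [9];  common shape = (4, 2, 1, 1, 1)

Row-insert the values π_1, π_2, … into P one at a time, bumping the leftmost entry strictly greater than the inserted value down to the next row. The recording tableau Q records, in position (i, j), the step at which that cell was added to P.
  Insert 8 (step 1): P = [8];  Q = [1]
  Insert 4 (step 2): P = [4] / [8];  Q = [1] / [2]
  Insert 9 (step 3): P = [4, 9] / [8];  Q = [1, 3] / [2]
  Insert 3 (step 4): P = [3, 9] / [4] / [8];  Q = [1, 3] / [2] / [4]
  Insert 5 (step 5): P = [3, 5] / [4, 9] / [8];  Q = [1, 3] / [2, 5] / [4]
  Insert 6 (step 6): P = [3, 5, 6] / [4, 9] / [8];  Q = [1, 3, 6] / [2, 5] / [4]
  Insert 2 (step 7): P = [2, 5, 6] / [3, 9] / [4] / [8];  Q = [1, 3, 6] / [2, 5] / [4] / [7]
  Insert 7 (step 8): P = [2, 5, 6, 7] / [3, 9] / [4] / [8];  Q = [1, 3, 6, 8] / [2, 5] / [4] / [7]
  Insert 1 (step 9): P = [1, 5, 6, 7] / [2, 9] / [3] / [4] / [8];  Q = [1, 3, 6, 8] / [2, 5] / [4] / [7] / [9]
Final shape: (4, 2, 1, 1, 1).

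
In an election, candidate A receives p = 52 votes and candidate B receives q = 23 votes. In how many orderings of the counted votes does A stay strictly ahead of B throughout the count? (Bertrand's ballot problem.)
Strict-lead orderings = 4600506386405182248

Total orderings of the 75 votes with 52 for A: C(75, 52) = 11897861344151333400. By the Bertrand ballot formula (Cycle Lemma / reflection principle), the number of orderings in which A is strictly ahead of B throughout is (p − q)/(p + q) · C(p + q, p) = (52 − 23)/(52 + 23) · 11897861344151333400 = 4600506386405182248.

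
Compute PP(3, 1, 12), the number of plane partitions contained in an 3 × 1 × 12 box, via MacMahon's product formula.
PP(3, 1, 12) = 455

Evaluate the triple product over i = 1..3, j = 1..1, k = 1..12. The factors are (2/1) · (3/2) · (4/3) · (5/4) · (6/5) · (7/6) · (8/7) · (9/8) · … (36 factors total). The numerators and denominators telescope so the product is an integer; carrying out the multiplication exactly gives PP(3, 1, 12) = 455.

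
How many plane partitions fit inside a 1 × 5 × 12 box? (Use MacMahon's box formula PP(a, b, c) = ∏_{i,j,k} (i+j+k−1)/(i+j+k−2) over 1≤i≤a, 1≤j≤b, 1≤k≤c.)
PP(1, 5, 12) = 6188

Evaluate the triple product over i = 1..1, j = 1..5, k = 1..12. The factors are (2/1) · (3/2) · (4/3) · (5/4) · (6/5) · (7/6) · (8/7) · (9/8) · … (60 factors total). The numerators and denominators telescope so the product is an integer; carrying out the multiplication exactly gives PP(1, 5, 12) = 6188.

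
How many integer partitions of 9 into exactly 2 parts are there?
p(9, 2 parts) = 4

Partitions of n into exactly k parts ↔ partitions of n − k into at most k parts (subtract 1 from each part). For n = 9, k = 2, the partitions are: 8+1, 7+2, 6+3, 5+4. Count = 4.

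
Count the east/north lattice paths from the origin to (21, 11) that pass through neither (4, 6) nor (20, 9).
Number of paths = 94059795

Inclusion–exclusion. Total paths: C(32, 21) = 129024480. Through P₁: C(10, 4)·C(22, 17) = 5530140. Through P₂: C(29, 20)·C(3, 1) = 30045015. Since P₁ is strictly southwest of P₂, a monotone path through both must visit P₁ then P₂; paths through both = C(10, 4)·C(19, 16)·C(3, 1) = 610470. Avoid both = 129024480 − 5530140 − 30045015 + 610470 = 94059795.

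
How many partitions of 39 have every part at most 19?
p(39, parts ≤ 19) = 29098

Use the recurrence p(n, m) = p(n, m−1) + p(n−m, m): either the largest part is < m (count p(n, m−1)) or the largest part is exactly m (remove one copy of m, count p(n−m, m)). With p(0, ·) = 1 this gives p(39, parts ≤ 19) = 29098. (By conjugating Young diagrams, this also counts partitions of 39 into at most 19 parts.)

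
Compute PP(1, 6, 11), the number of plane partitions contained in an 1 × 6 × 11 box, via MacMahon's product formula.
PP(1, 6, 11) = 12376

Evaluate the triple product over i = 1..1, j = 1..6, k = 1..11. The factors are (2/1) · (3/2) · (4/3) · (5/4) · (6/5) · (7/6) · (8/7) · (9/8) · … (66 factors total). The numerators and denominators telescope so the product is an integer; carrying out the multiplication exactly gives PP(1, 6, 11) = 12376.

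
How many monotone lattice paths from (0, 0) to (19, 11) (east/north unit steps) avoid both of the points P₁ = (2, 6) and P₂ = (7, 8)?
Number of paths = 51229563

Inclusion–exclusion. Total paths: C(30, 19) = 54627300. Through P₁: C(8, 2)·C(22, 17) = 737352. Through P₂: C(15, 7)·C(15, 12) = 2927925. Since P₁ is strictly southwest of P₂, a monotone path through both must visit P₁ then P₂; paths through both = C(8, 2)·C(7, 5)·C(15, 12) = 267540. Avoid both = 54627300 − 737352 − 2927925 + 267540 = 51229563.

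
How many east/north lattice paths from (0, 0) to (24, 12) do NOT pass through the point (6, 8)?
Number of paths = 1229710755

Total paths from (0, 0) to (24, 12): C(36, 24) = 1251677700. Paths through (6, 8): (paths (0, 0) → (6, 8)) × (paths (6, 8) → (24, 12)) = C(14, 6) · C(22, 18) = 3003 · 7315 = 21966945. Avoidance count = 1251677700 − 21966945 = 1229710755.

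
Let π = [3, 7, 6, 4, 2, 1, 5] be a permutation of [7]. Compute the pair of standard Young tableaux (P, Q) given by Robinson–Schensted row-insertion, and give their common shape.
P = [1, 4, 5] / [2] / [3] / [6] / [7];  Q = [1, 2, 7] / [3] / [4] / [5] / [6];  common shape = (3, 1, 1, 1, 1)

Row-insert the values π_1, π_2, … into P one at a time, bumping the leftmost entry strictly greater than the inserted value down to the next row. The recording tableau Q records, in position (i, j), the step at which that cell was added to P.
  Insert 3 (step 1): P = [3];  Q = [1]
  Insert 7 (step 2): P = [3, 7];  Q = [1, 2]
  Insert 6 (step 3): P = [3, 6] / [7];  Q = [1, 2] / [3]
  Insert 4 (step 4): P = [3, 4] / [6] / [7];  Q = [1, 2] / [3] / [4]
  Insert 2 (step 5): P = [2, 4] / [3] / [6] / [7];  Q = [1, 2] / [3] / [4] / [5]
  Insert 1 (step 6): P = [1, 4] / [2] / [3] / [6] / [7];  Q = [1, 2] / [3] / [4] / [5] / [6]
  Insert 5 (step 7): P = [1, 4, 5] / [2] / [3] / [6] / [7];  Q = [1, 2, 7] / [3] / [4] / [5] / [6]
Final shape: (3, 1, 1, 1, 1).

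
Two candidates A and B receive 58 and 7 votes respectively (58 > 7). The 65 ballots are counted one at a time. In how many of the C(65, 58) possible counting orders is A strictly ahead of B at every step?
Strict-lead orderings = 546241824

Total orderings of the 65 votes with 58 for A: C(65, 58) = 696190560. By the Bertrand ballot formula (Cycle Lemma / reflection principle), the number of orderings in which A is strictly ahead of B throughout is (p − q)/(p + q) · C(p + q, p) = (58 − 7)/(58 + 7) · 696190560 = 546241824.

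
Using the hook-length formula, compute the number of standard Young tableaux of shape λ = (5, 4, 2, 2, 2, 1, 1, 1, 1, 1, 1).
# SYT of shape (5, 4, 2, 2, 2, 1, 1, 1, 1, 1, 1) = 73120740

Hook-length formula: f^λ = n! / Π hook(c), product over all cells c of the Young diagram. For λ = (5, 4, 2, 2, 2, 1, 1, 1, 1, 1, 1), n = 21 boxes. Hook lengths by row (left-to-right, top-to-bottom): [15, 8, 4, 3, 1]; [13, 6, 2, 1]; [10, 3]; [9, 2]; [8, 1]; [6]; [5]; [4]; [3]; [2]; [1]. Product of hooks = 698720256000. So f^λ = 21! / 698720256000 = 51090942171709440000 / 698720256000 = 73120740.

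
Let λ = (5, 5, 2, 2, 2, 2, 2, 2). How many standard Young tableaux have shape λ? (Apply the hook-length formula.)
# SYT of shape (5, 5, 2, 2, 2, 2, 2, 2) = 148140720

Hook-length formula: f^λ = n! / Π hook(c), product over all cells c of the Young diagram. For λ = (5, 5, 2, 2, 2, 2, 2, 2), n = 22 boxes. Hook lengths by row (left-to-right, top-to-bottom): [12, 11, 4, 3, 2]; [11, 10, 3, 2, 1]; [7, 6]; [6, 5]; [5, 4]; [4, 3]; [3, 2]; [2, 1]. Product of hooks = 7587385344000. So f^λ = 22! / 7587385344000 = 1124000727777607680000 / 7587385344000 = 148140720.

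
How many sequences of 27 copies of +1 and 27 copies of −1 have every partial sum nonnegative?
C_27 = 69533550916004

These ballot sequences are counted by the Catalan number C_n = (1/(n + 1)) · C(2n, n). For n = 27: C_27 = (1/28) · C(54, 27) = 1946939425648112/28 = 69533550916004.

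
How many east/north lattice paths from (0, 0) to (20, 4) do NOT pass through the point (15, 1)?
Number of paths = 9730

Total paths from (0, 0) to (20, 4): C(24, 20) = 10626. Paths through (15, 1): (paths (0, 0) → (15, 1)) × (paths (15, 1) → (20, 4)) = C(16, 15) · C(8, 5) = 16 · 56 = 896. Avoidance count = 10626 − 896 = 9730.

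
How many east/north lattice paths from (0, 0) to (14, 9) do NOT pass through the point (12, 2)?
Number of paths = 813914

Total paths from (0, 0) to (14, 9): C(23, 14) = 817190. Paths through (12, 2): (paths (0, 0) → (12, 2)) × (paths (12, 2) → (14, 9)) = C(14, 12) · C(9, 2) = 91 · 36 = 3276. Avoidance count = 817190 − 3276 = 813914.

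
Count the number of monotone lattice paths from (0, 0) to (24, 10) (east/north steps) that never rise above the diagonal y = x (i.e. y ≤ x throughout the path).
Number of paths = 78676884

By the reflection principle (André's argument), the number of monotone paths to (24, 10) with n ≤ m that never go above y = x is C(34, 24) − C(34, 25) = 131128140 − 52451256 = 78676884.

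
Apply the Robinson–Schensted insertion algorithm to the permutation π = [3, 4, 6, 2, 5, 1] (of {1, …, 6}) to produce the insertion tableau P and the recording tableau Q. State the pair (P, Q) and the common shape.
P = [1, 4, 5] / [2, 6] / [3];  Q = [1, 2, 3] / [4, 5] / [6];  common shape = (3, 2, 1)

Row-insert the values π_1, π_2, … into P one at a time, bumping the leftmost entry strictly greater than the inserted value down to the next row. The recording tableau Q records, in position (i, j), the step at which that cell was added to P.
  Insert 3 (step 1): P = [3];  Q = [1]
  Insert 4 (step 2): P = [3, 4];  Q = [1, 2]
  Insert 6 (step 3): P = [3, 4, 6];  Q = [1, 2, 3]
  Insert 2 (step 4): P = [2, 4, 6] / [3];  Q = [1, 2, 3] / [4]
  Insert 5 (step 5): P = [2, 4, 5] / [3, 6];  Q = [1, 2, 3] / [4, 5]
  Insert 1 (step 6): P = [1, 4, 5] / [2, 6] / [3];  Q = [1, 2, 3] / [4, 5] / [6]
Final shape: (3, 2, 1).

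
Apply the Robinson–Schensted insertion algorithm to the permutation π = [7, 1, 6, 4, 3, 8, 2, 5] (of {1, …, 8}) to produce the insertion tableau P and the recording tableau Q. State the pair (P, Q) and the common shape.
P = [1, 2, 5] / [3, 8] / [4] / [6] / [7];  Q = [1, 3, 6] / [2, 8] / [4] / [5] / [7];  common shape = (3, 2, 1, 1, 1)

Row-insert the values π_1, π_2, … into P one at a time, bumping the leftmost entry strictly greater than the inserted value down to the next row. The recording tableau Q records, in position (i, j), the step at which that cell was added to P.
  Insert 7 (step 1): P = [7];  Q = [1]
  Insert 1 (step 2): P = [1] / [7];  Q = [1] / [2]
  Insert 6 (step 3): P = [1, 6] / [7];  Q = [1, 3] / [2]
  Insert 4 (step 4): P = [1, 4] / [6] / [7];  Q = [1, 3] / [2] / [4]
  Insert 3 (step 5): P = [1, 3] / [4] / [6] / [7];  Q = [1, 3] / [2] / [4] / [5]
  Insert 8 (step 6): P = [1, 3, 8] / [4] / [6] / [7];  Q = [1, 3, 6] / [2] / [4] / [5]
  Insert 2 (step 7): P = [1, 2, 8] / [3] / [4] / [6] / [7];  Q = [1, 3, 6] / [2] / [4] / [5] / [7]
  Insert 5 (step 8): P = [1, 2, 5] / [3, 8] / [4] / [6] / [7];  Q = [1, 3, 6] / [2, 8] / [4] / [5] / [7]
Final shape: (3, 2, 1, 1, 1).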